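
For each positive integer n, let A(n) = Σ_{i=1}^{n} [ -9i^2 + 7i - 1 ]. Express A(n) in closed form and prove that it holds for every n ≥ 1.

A(n) = -n(3n^2 + n - 1)

We claim A(n) = -n(3n^2 + n - 1) for all n ≥ 1.
Base case (n = 1): A(1) = -3, and the closed form gives -3. They agree.
For the inductive step, assume it holds for an arbitrary i ≥ 1, so A(i) = i(-3i^2 - i + 1).
Then A(i+1) = A(i) + (7i - 9(i + 1)^2 + 6) = (i(-3i^2 - i + 1)) + (7i - 9(i + 1)^2 + 6).
Simplifying, A(i+1) = -(i + 1)(3i^2 + 7i + 3) = -(i+1)(3(i+1)^2 + (i+1) - 1),
which is the closed form with n = i+1.
By the principle of mathematical induction, the result holds for all n ≥ 1.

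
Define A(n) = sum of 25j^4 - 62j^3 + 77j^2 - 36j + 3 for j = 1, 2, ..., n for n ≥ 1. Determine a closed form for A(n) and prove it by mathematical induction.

We claim A(n) = n(5n^4 - 3n^3 + 3n^2 + 5n - 3) for all n ≥ 1.
When n = 1: A(1) = 7, and the closed form gives 7. They agree.
Inductive step: suppose the statement holds for some j ≥ 1, so A(j) = j(5j^4 - 3j^3 + 3j^2 + 5j - 3).
Then A(j+1) = A(j) + (25j^4 + 38j^3 + 41j^2 + 32j + 7) = (j(5j^4 - 3j^3 + 3j^2 + 5j - 3)) + (25j^4 + 38j^3 + 41j^2 + 32j + 7).
Simplifying, A(j+1) = (j + 1)(5j^4 + 17j^3 + 24j^2 + 22j + 7) = (j+1)(5(j+1)^4 - 3(j+1)^3 + 3(j+1)^2 + 5(j+1) - 3),
which is the closed form with n = j+1.
By induction, the statement is established for all n ≥ 1.

A(n) = n(5n^4 - 3n^3 + 3n^2 + 5n - 3)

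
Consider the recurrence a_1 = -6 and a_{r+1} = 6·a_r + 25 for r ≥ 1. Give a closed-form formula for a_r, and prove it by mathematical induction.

a_r = -6^(r - 1) - 5

Computing the first terms: a_1 = -6, a_2 = -11, a_3 = -41. This suggests a_r = -6^(r - 1) - 5.
For the base case r = 1: the formula gives -6 = -6 = a_1.
Inductive step: assume the claim holds for r = j, so a_j = -6^(j - 1) - 5.
Then a_{j+1} = 6·a_j + 25 = 6·(-6^(j - 1) - 5) + 25 = -6^j - 5 = -6^((j+1) - 1) - 5,
which is the claimed formula at r = j+1.
This completes the induction.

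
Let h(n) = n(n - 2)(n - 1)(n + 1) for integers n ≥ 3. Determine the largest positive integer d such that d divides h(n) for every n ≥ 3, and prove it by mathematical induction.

d = 24

Computing the first values: h(3) = 24 and h(4) = 120; gcd(24, 120) = 24, so d ≤ 24.
We prove 24 | n(n - 2)(n - 1)(n + 1) for all n ≥ 3 by induction on n.
Base step (n = 3): h(3) = 24 = 24·(1), so 24 | h(3).
Suppose the result is true for n = p, i.e. 24 | h(p). Then
h(p+1) − h(p) = (p-1)·p·(p+1)·(p+2) − (p-2)·(p-1)·p·(p+1) = (p-1)·p·(p+1)·[(p+2) − (p-2)] = 4·(p-1)·p·(p+1). The product of 3 consecutive integers is divisible by (3)! = 6, so h(p+1) − h(p) is divisible by 4·6 = 24. By the inductive hypothesis 24 | h(p), hence 24 | h(p+1).
By the principle of mathematical induction, the result holds for all n ≥ 3.
Therefore the largest such d is 24.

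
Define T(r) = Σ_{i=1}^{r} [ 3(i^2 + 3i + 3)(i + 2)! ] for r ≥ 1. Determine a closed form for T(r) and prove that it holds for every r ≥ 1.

T(r) = (3r + 3)(r + 3)! - 18

We claim T(r) = (3r + 3)(r + 3)! - 18 for all r ≥ 1.
Base case (r = 1): T(1) = 126, and the closed form gives 126. They agree.
Inductive step: suppose the statement holds for some i ≥ 1, so T(i) = (3i + 3)(i + 3)! - 18.
Then T(i+1) = T(i) + (3(i^2 + 5i + 7)(i + 3)!) = ((3i + 3)(i + 3)! - 18) + (3(i^2 + 5i + 7)(i + 3)!).
Simplifying, T(i+1) = (3(i+1) + 3)((i+1) + 3)! - 18,
which is the closed form with r = i+1.
By the principle of mathematical induction, the result holds for all r ≥ 1.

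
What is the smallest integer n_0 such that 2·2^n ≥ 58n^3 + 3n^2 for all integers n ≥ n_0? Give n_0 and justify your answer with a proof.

n_0 = 18

At n = 17: 262144 < 285821, so the inequality fails and n_0 ≥ 18. We prove 2·2^n ≥ 58n^3 + 3n^2 for all n ≥ 18.
Base step (n = 18): 2·2^n = 524288 and 58n^3 + 3n^2 = 339228, so 524288 ≥ 339228.
Inductive step: suppose the statement holds for some p ≥ 18, so 2·2^p ≥ 58p^3 + 3p^2.
Then 2·2^(p + 1) = 2·(2·2^p) ≥ 2·(58p^3 + 3p^2).
Also, for p ≥ 18 we have 2·(58p^3 + 3p^2) ≥ 58(p+1)^3 + 3(p+1)^2, since 2·(58p^3 + 3p^2) − (58(p+1)^3 + 3(p+1)^2) = 58p^3 - 171p^2 - 180p - 61, which is nonnegative for all p ≥ 18.
Combining, 2·2^(p + 1) ≥ 58(p+1)^3 + 3(p+1)^2.
This completes the induction.
Hence the smallest such n_0 is 18.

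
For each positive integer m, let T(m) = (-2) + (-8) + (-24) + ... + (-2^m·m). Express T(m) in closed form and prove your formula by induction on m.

T(m) = 2·2^m(-m + 1) - 2

We claim T(m) = 2·2^m(-m + 1) - 2 for all m ≥ 1.
Base case (m = 1): T(1) = -2, and the closed form gives -2. They agree.
Inductive step: assume the claim holds for m = i, so T(i) = 2·2^i(-i + 1) - 2.
Then T(i+1) = T(i) + (2^(i + 1)(-i - 1)) = (2·2^i(-i + 1) - 2) + (2^(i + 1)(-i - 1)).
Simplifying, T(i+1) = -4·2^i·i - 2 = 2·2^(i+1)(-(i+1) + 1) - 2,
which is the closed form with m = i+1.
By the principle of mathematical induction, the result holds for all m ≥ 1.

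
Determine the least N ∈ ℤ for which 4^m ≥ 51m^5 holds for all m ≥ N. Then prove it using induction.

N = 12

At m = 11: 4194304 < 8213601, so the inequality fails and N ≥ 12. We prove 4^m ≥ 51m^5 for all m ≥ 12.
Base case (m = 12): 4^m = 16777216 and 51m^5 = 12690432, so 16777216 ≥ 12690432.
For the inductive step, assume it holds for an arbitrary i ≥ 12, so 4^i ≥ 51i^5.
Then 4^(i + 1) = 4·(4^i) ≥ 4·(51i^5).
Also, for i ≥ 12 we have 4·(51i^5) ≥ 51(i+1)^5, since 4 ≥ (1 + 1/i)^5 for all i ≥ 12.
Combining, 4^(i + 1) ≥ 51(i+1)^5.
By the principle of mathematical induction, the result holds for all m ≥ 12.
Hence the smallest such N is 12.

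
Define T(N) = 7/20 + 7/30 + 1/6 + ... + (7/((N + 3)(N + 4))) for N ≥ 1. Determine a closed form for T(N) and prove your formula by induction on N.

T(N) = 7N/(4(N + 4))

We claim T(N) = 7N/(4(N + 4)) for all N ≥ 1.
Base step (N = 1): T(1) = 7/20, and the closed form gives 7/20. They agree.
For the inductive step, assume it holds for an arbitrary r ≥ 1, so T(r) = 7r/(4(r + 4)).
Then T(r+1) = T(r) + (7/((r + 4)(r + 5))) = (7r/(4(r + 4))) + (7/((r + 4)(r + 5))).
Simplifying, T(r+1) = 7(r + 1)/(4(r + 5)) = 7(r+1)/(4((r+1) + 4)),
which is the closed form with N = r+1.
By the principle of mathematical induction, the result holds for all N ≥ 1.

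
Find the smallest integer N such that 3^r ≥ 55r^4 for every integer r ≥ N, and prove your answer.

At r = 12: 531441 < 1140480, so the inequality fails and N ≥ 13. We prove 3^r ≥ 55r^4 for all r ≥ 13.
For the base case r = 13: 3^r = 1594323 and 55r^4 = 1570855, so 1594323 ≥ 1570855.
Inductive step: assume the claim holds for r = p, so 3^p ≥ 55p^4.
Then 3^(p + 1) = 3·(3^p) ≥ 3·(55p^4).
Also, for p ≥ 13 we have 3·(55p^4) ≥ 55(p+1)^4, since 3 ≥ (1 + 1/p)^4 for all p ≥ 13.
Combining, 3^(p + 1) ≥ 55(p+1)^4.
This completes the induction.
Hence the smallest such N is 13.

N = 13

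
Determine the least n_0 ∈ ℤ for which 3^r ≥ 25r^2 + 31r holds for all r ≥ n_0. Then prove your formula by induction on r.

n_0 = 7

At r = 6: 729 < 1086, so the inequality fails and n_0 ≥ 7. We prove 3^r ≥ 25r^2 + 31r for all r ≥ 7.
Base case (r = 7): 3^r = 2187 and 25r^2 + 31r = 1442, so 2187 ≥ 1442.
Inductive step: assume the claim holds for r = m, so 3^m ≥ 25m^2 + 31m.
Then 3^(m + 1) = 3·(3^m) ≥ 3·(25m^2 + 31m).
Also, for m ≥ 7 we have 3·(25m^2 + 31m) ≥ 25(m+1)^2 + 31(m+1), since 3·(25m^2 + 31m) − (25(m+1)^2 + 31(m+1)) = 50m^2 + 12m - 56, which is nonnegative for all m ≥ 7.
Combining, 3^(m + 1) ≥ 25(m+1)^2 + 31(m+1).
By induction, the statement is established for all r ≥ 7.
Hence the smallest such n_0 is 7.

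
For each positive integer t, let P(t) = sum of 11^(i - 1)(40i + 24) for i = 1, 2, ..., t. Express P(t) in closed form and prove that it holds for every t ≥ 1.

We claim P(t) = 2·11^t(2t + 1) - 2 for all t ≥ 1.
Base case (t = 1): P(1) = 64, and the closed form gives 64. They agree.
For the inductive step, assume it holds for an arbitrary i ≥ 1, so P(i) = 2·11^i(2i + 1) - 2.
Then P(i+1) = P(i) + (11^i(40i + 64)) = (2·11^i(2i + 1) - 2) + (11^i(40i + 64)).
Simplifying, P(i+1) = 44·11^i·i + 66·11^i - 2 = 2·11^(i+1)(2(i+1) + 1) - 2,
which is the closed form with t = i+1.
By induction, the statement is established for all t ≥ 1.

P(t) = 2·11^t(2t + 1) - 2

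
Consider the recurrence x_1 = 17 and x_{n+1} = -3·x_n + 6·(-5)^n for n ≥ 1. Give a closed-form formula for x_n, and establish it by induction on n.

Computing the first terms: x_1 = 17, x_2 = -81, x_3 = 393. This suggests x_n = 2(-3)^(n - 1) - 3(-5)^n.
When n = 1: the formula gives 17 = 17 = x_1.
Suppose the result is true for n = j, so x_j = 2(-3)^(j - 1) - 3(-5)^j.
Then x_{j+1} = -3·x_j + 6·(-5)^j = -3·(2(-3)^(j - 1) - 3(-5)^j) + 6·(-5)^j = 2(-3)^j - 3(-5)^(j + 1) = 2(-3)^((j+1) - 1) - 3(-5)^(j+1),
which is the claimed formula at n = j+1.
Hence, by induction on n, the claim holds for every n ≥ 1.

x_n = 2(-3)^(n - 1) - 3(-5)^n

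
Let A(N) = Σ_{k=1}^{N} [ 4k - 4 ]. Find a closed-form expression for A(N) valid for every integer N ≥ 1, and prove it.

We claim A(N) = 2N(N - 1) for all N ≥ 1.
Base step (N = 1): A(1) = 0, and the closed form gives 0. They agree.
Suppose the result is true for N = k, so A(k) = 2k(k - 1).
Then A(k+1) = A(k) + (4k) = (2k(k - 1)) + (4k).
Simplifying, A(k+1) = 2k(k + 1) = 2(k+1)((k+1) - 1),
which is the closed form with N = k+1.
By induction, the statement is established for all N ≥ 1.

A(N) = 2N(N - 1)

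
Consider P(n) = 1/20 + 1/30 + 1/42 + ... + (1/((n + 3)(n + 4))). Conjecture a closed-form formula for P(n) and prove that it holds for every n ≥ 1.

We claim P(n) = n/(4(n + 4)) for all n ≥ 1.
Base case (n = 1): P(1) = 1/20, and the closed form gives 1/20. They agree.
Suppose the result is true for n = j, so P(j) = j/(4(j + 4)).
Then P(j+1) = P(j) + (1/((j + 4)(j + 5))) = (j/(4(j + 4))) + (1/((j + 4)(j + 5))).
Simplifying, P(j+1) = (j + 1)/(4(j + 5)) = (j+1)/(4((j+1) + 4)),
which is the closed form with n = j+1.
By the principle of mathematical induction, the result holds for all n ≥ 1.

P(n) = n/(4(n + 4))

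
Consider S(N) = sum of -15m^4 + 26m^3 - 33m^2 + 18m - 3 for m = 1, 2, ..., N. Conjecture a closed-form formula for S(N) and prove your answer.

We claim S(N) = -N(3N^4 + N^3 + 3N^2 + N - 1) for all N ≥ 1.
When N = 1: S(1) = -7, and the closed form gives -7. They agree.
For the inductive step, assume it holds for an arbitrary m ≥ 1, so S(m) = m(-3m^4 - m^3 - 3m^2 - m + 1).
Then S(m+1) = S(m) + (-15m^4 - 34m^3 - 45m^2 - 30m - 7) = (m(-3m^4 - m^3 - 3m^2 - m + 1)) + (-15m^4 - 34m^3 - 45m^2 - 30m - 7).
Simplifying, S(m+1) = -(m + 1)(3m^4 + 13m^3 + 24m^2 + 22m + 7) = -(m+1)(3(m+1)^4 + (m+1)^3 + 3(m+1)^2 + (m+1) - 1),
which is the closed form with N = m+1.
Hence, by induction on N, the claim holds for every N ≥ 1.

S(N) = -N(3N^4 + N^3 + 3N^2 + N - 1)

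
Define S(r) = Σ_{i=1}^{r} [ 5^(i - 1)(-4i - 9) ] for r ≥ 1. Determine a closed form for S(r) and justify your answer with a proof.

S(r) = -5^r(r + 2) + 2

We claim S(r) = -5^r(r + 2) + 2 for all r ≥ 1.
When r = 1: S(1) = -13, and the closed form gives -13. They agree.
Inductive step: assume the claim holds for r = i, so S(i) = -5^i(i + 2) + 2.
Then S(i+1) = S(i) + (5^i(-4i - 13)) = (-5^i(i + 2) + 2) + (5^i(-4i - 13)).
Simplifying, S(i+1) = -5·5^i·i - 15·5^i + 2 = -5^(i+1)((i+1) + 2) + 2,
which is the closed form with r = i+1.
By the principle of mathematical induction, the result holds for all r ≥ 1.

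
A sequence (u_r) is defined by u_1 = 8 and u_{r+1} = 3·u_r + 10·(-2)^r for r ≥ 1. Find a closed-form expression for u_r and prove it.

Computing the first terms: u_1 = 8, u_2 = 4, u_3 = 52. This suggests u_r = (-2)^(r + 1) + 4·3^(r - 1).
Base step (r = 1): the formula gives 8 = 8 = u_1.
For the inductive step, assume it holds for an arbitrary i ≥ 1, so u_i = (-2)^(i + 1) + 4·3^(i - 1).
Then u_{i+1} = 3·u_i + 10·(-2)^i = 3·((-2)^(i + 1) + 4·3^(i - 1)) + 10·(-2)^i = (-2)^(i + 2) + 4·3^i = (-2)^((i+1) + 1) + 4·3^((i+1) - 1),
which is the claimed formula at r = i+1.
Hence, by induction on r, the claim holds for every r ≥ 1.

u_r = (-2)^(r + 1) + 4·3^(r - 1)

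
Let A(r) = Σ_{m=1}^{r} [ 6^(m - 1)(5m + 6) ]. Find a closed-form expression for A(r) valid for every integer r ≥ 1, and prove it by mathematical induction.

A(r) = 6^r(r + 1) - 1

We claim A(r) = 6^r(r + 1) - 1 for all r ≥ 1.
For the base case r = 1: A(1) = 11, and the closed form gives 11. They agree.
Inductive step: suppose the statement holds for some m ≥ 1, so A(m) = 6^m(m + 1) - 1.
Then A(m+1) = A(m) + (6^m(5m + 11)) = (6^m(m + 1) - 1) + (6^m(5m + 11)).
Simplifying, A(m+1) = 6·6^m·m + 12·6^m - 1 = 6^(m+1)((m+1) + 1) - 1,
which is the closed form with r = m+1.
By the principle of mathematical induction, the result holds for all r ≥ 1.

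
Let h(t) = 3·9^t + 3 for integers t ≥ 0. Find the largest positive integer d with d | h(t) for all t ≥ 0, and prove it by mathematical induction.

d = 6

Computing the first values: h(0) = 6 and h(1) = 30; gcd(6, 30) = 6, so d ≤ 6.
We prove 6 | 3·9^t + 3 for all t ≥ 0 by induction on t.
For the base case t = 0: h(0) = 6 = 6·(1), so 6 | h(0).
For the inductive step, assume it holds for an arbitrary m ≥ 0, i.e. 6 | h(m). Then
h(m+1) = 3·9^(m+1) + 3 = 9·(3·9^m + 3) - 24 = 9·h(m) - 24. The first term is divisible by 6 by the inductive hypothesis, and -24 is divisible by 6. Hence 6 | h(m+1).
By the principle of mathematical induction, the result holds for all t ≥ 0.
Therefore the largest such d is 6.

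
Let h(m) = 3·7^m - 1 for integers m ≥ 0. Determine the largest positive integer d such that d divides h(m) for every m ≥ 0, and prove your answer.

d = 2

Computing the first values: h(0) = 2 and h(1) = 20; gcd(2, 20) = 2, so d ≤ 2.
We prove 2 | 3·7^m - 1 for all m ≥ 0 by induction on m.
For the base case m = 0: h(0) = 2 = 2·(1), so 2 | h(0).
Inductive step: suppose the statement holds for some k ≥ 0, i.e. 2 | h(k). Then
h(k+1) = 3·7^(k+1) - 1 = 7·(3·7^k - 1) + 6 = 7·h(k) + 6. The first term is divisible by 2 by the inductive hypothesis, and 6 is divisible by 2. Hence 2 | h(k+1).
Hence, by induction on m, the claim holds for every m ≥ 0.
Therefore the largest such d is 2.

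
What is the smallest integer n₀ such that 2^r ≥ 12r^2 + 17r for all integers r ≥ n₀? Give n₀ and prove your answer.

n₀ = 11

At r = 10: 1024 < 1370, so the inequality fails and n₀ ≥ 11. We prove 2^r ≥ 12r^2 + 17r for all r ≥ 11.
Base case (r = 11): 2^r = 2048 and 12r^2 + 17r = 1639, so 2048 ≥ 1639.
Inductive step: assume the claim holds for r = j, so 2^j ≥ 12j^2 + 17j.
Then 2^(j + 1) = 2·(2^j) ≥ 2·(12j^2 + 17j).
Also, for j ≥ 11 we have 2·(12j^2 + 17j) ≥ 12(j+1)^2 + 17(j+1), since 2·(12j^2 + 17j) − (12(j+1)^2 + 17(j+1)) = 12j^2 - 7j - 29, which is nonnegative for all j ≥ 11.
Combining, 2^(j + 1) ≥ 12(j+1)^2 + 17(j+1).
By induction, the statement is established for all r ≥ 11.
Hence the smallest such n₀ is 11.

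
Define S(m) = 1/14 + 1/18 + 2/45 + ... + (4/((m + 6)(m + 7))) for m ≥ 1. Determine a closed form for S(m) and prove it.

We claim S(m) = 4m/(7(m + 7)) for all m ≥ 1.
Base case (m = 1): S(1) = 1/14, and the closed form gives 1/14. They agree.
Inductive step: suppose the statement holds for some i ≥ 1, so S(i) = 4i/(7(i + 7)).
Then S(i+1) = S(i) + (4/((i + 7)(i + 8))) = (4i/(7(i + 7))) + (4/((i + 7)(i + 8))).
Simplifying, S(i+1) = 4(i + 1)/(7(i + 8)) = 4(i+1)/(7((i+1) + 7)),
which is the closed form with m = i+1.
By the principle of mathematical induction, the result holds for all m ≥ 1.

S(m) = 4m/(7(m + 7))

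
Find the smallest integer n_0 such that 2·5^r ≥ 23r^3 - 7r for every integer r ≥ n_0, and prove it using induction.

n_0 = 5

At r = 4: 1250 < 1444, so the inequality fails and n_0 ≥ 5. We prove 2·5^r ≥ 23r^3 - 7r for all r ≥ 5.
When r = 5: 2·5^r = 6250 and 23r^3 - 7r = 2840, so 6250 ≥ 2840.
Inductive step: assume the claim holds for r = k, so 2·5^k ≥ 23k^3 - 7k.
Then 2·5^(k + 1) = 5·(2·5^k) ≥ 5·(23k^3 - 7k).
Also, for k ≥ 5 we have 5·(23k^3 - 7k) ≥ 23(k+1)^3 - 7(k+1), since 5·(23k^3 - 7k) − (23(k+1)^3 - 7(k+1)) = 92k^3 - 69k^2 - 97k - 16, which is nonnegative for all k ≥ 5.
Combining, 2·5^(k + 1) ≥ 23(k+1)^3 - 7(k+1).
Hence, by induction on r, the claim holds for every r ≥ 5.
Hence the smallest such n_0 is 5.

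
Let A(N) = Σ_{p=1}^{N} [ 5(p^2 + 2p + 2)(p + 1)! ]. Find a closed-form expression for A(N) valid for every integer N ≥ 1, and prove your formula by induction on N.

A(N) = (5N + 5)(N + 2)! - 10

We claim A(N) = (5N + 5)(N + 2)! - 10 for all N ≥ 1.
Base step (N = 1): A(1) = 50, and the closed form gives 50. They agree.
For the inductive step, assume it holds for an arbitrary p ≥ 1, so A(p) = (5p + 5)(p + 2)! - 10.
Then A(p+1) = A(p) + (5(p^2 + 4p + 5)(p + 2)!) = ((5p + 5)(p + 2)! - 10) + (5(p^2 + 4p + 5)(p + 2)!).
Simplifying, A(p+1) = (5(p+1) + 5)((p+1) + 2)! - 10,
which is the closed form with N = p+1.
By the principle of mathematical induction, the result holds for all N ≥ 1.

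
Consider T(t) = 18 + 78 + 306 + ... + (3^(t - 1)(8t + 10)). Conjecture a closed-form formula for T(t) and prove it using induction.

We claim T(t) = 3^t(4t + 3) - 3 for all t ≥ 1.
Base case (t = 1): T(1) = 18, and the closed form gives 18. They agree.
Inductive step: suppose the statement holds for some r ≥ 1, so T(r) = 3^r(4r + 3) - 3.
Then T(r+1) = T(r) + (3^r(8r + 18)) = (3^r(4r + 3) - 3) + (3^r(8r + 18)).
Simplifying, T(r+1) = 12·3^r·r + 21·3^r - 3 = 3^(r+1)(4(r+1) + 3) - 3,
which is the closed form with t = r+1.
By the principle of mathematical induction, the result holds for all t ≥ 1.

T(t) = 3^t(4t + 3) - 3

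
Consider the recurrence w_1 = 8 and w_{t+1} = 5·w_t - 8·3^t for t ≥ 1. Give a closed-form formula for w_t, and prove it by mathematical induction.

Computing the first terms: w_1 = 8, w_2 = 16, w_3 = 8. This suggests w_t = 4·3^t - 4·5^(t - 1).
For the base case t = 1: the formula gives 8 = 8 = w_1.
Inductive step: assume the claim holds for t = i, so w_i = 4·3^i - 4·5^(i - 1).
Then w_{i+1} = 5·w_i - 8·3^i = 5·(4·3^i - 4·5^(i - 1)) - 8·3^i = 4·3^(i + 1) - 4·5^i = 4·3^(i+1) - 4·5^((i+1) - 1),
which is the claimed formula at t = i+1.
Hence, by induction on t, the claim holds for every t ≥ 1.

w_t = 4·3^t - 4·5^(t - 1)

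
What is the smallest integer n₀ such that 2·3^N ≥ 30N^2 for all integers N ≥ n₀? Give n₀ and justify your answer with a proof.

At N = 5: 486 < 750, so the inequality fails and n₀ ≥ 6. We prove 2·3^N ≥ 30N^2 for all N ≥ 6.
When N = 6: 2·3^N = 1458 and 30N^2 = 1080, so 1458 ≥ 1080.
Suppose the result is true for N = k, so 2·3^k ≥ 30k^2.
Then 2·3^(k + 1) = 3·(2·3^k) ≥ 3·(30k^2).
Also, for k ≥ 6 we have 3·(30k^2) ≥ 30(k+1)^2, since 3 ≥ (1 + 1/k)^2 for all k ≥ 6.
Combining, 2·3^(k + 1) ≥ 30(k+1)^2.
This completes the induction.
Hence the smallest such n₀ is 6.

n₀ = 6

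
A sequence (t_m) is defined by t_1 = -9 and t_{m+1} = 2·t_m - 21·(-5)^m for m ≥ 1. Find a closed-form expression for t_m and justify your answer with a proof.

t_m = 3(-5)^m + 3·2^m

Computing the first terms: t_1 = -9, t_2 = 87, t_3 = -351. This suggests t_m = 3(-5)^m + 3·2^m.
Base step (m = 1): the formula gives -9 = -9 = t_1.
For the inductive step, assume it holds for an arbitrary p ≥ 1, so t_p = 3(-5)^p + 3·2^p.
Then t_{p+1} = 2·t_p - 21·(-5)^p = 2·(3(-5)^p + 3·2^p) - 21·(-5)^p = 3(-5)^(p + 1) + 3·2^(p + 1),
which is the claimed formula at m = p+1.
By induction, the statement is established for all m ≥ 1.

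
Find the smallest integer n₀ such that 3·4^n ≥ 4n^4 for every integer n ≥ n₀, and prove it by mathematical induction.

At n = 4: 768 < 1024, so the inequality fails and n₀ ≥ 5. We prove 3·4^n ≥ 4n^4 for all n ≥ 5.
Base case (n = 5): 3·4^n = 3072 and 4n^4 = 2500, so 3072 ≥ 2500.
Inductive step: suppose the statement holds for some j ≥ 5, so 3·4^j ≥ 4j^4.
Then 3·4^(j + 1) = 4·(3·4^j) ≥ 4·(4j^4).
Also, for j ≥ 5 we have 4·(4j^4) ≥ 4(j+1)^4, since 4 ≥ (1 + 1/j)^4 for all j ≥ 5.
Combining, 3·4^(j + 1) ≥ 4(j+1)^4.
Hence, by induction on n, the claim holds for every n ≥ 5.
Hence the smallest such n₀ is 5.

n₀ = 5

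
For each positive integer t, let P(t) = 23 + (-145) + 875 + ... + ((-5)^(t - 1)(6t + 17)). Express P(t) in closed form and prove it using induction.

We claim P(t) = -(-5)^t(t + 3) + 3 for all t ≥ 1.
When t = 1: P(1) = 23, and the closed form gives 23. They agree.
For the inductive step, assume it holds for an arbitrary r ≥ 1, so P(r) = -(-5)^r(r + 3) + 3.
Then P(r+1) = P(r) + ((-5)^r(6r + 23)) = (-(-5)^r(r + 3) + 3) + ((-5)^r(6r + 23)).
Simplifying, P(r+1) = 5(-5)^r·r + 20(-5)^r + 3 = -(-5)^(r+1)((r+1) + 3) + 3,
which is the closed form with t = r+1.
This completes the induction.

P(t) = -(-5)^t(t + 3) + 3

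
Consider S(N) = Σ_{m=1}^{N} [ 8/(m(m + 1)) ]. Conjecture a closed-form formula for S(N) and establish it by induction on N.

We claim S(N) = 8N/(N + 1) for all N ≥ 1.
Base step (N = 1): S(1) = 4, and the closed form gives 4. They agree.
Inductive step: suppose the statement holds for some m ≥ 1, so S(m) = 8m/(m + 1).
Then S(m+1) = S(m) + (8/((m + 1)(m + 2))) = (8m/(m + 1)) + (8/((m + 1)(m + 2))).
Simplifying, S(m+1) = 8(m + 1)/(m + 2) = 8(m+1)/((m+1) + 1),
which is the closed form with N = m+1.
This completes the induction.

S(N) = 8N/(N + 1)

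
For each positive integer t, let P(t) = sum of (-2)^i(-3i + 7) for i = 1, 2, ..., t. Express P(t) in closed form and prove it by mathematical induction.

We claim P(t) = 2(-2)^t(-t + 2) - 4 for all t ≥ 1.
Base step (t = 1): P(1) = -8, and the closed form gives -8. They agree.
Inductive step: suppose the statement holds for some i ≥ 1, so P(i) = 2(-2)^i(-i + 2) - 4.
Then P(i+1) = P(i) + ((-2)^(i + 1)(-3i + 4)) = (2(-2)^i(-i + 2) - 4) + ((-2)^(i + 1)(-3i + 4)).
Simplifying, P(i+1) = 4(-2)^i·i - 4(-2)^i - 4 = 2(-2)^(i+1)(-(i+1) + 2) - 4,
which is the closed form with t = i+1.
By induction, the statement is established for all t ≥ 1.

P(t) = 2(-2)^t(-t + 2) - 4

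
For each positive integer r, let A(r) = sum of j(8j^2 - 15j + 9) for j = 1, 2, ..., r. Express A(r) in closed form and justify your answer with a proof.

A(r) = r(r + 1)(2r^2 - 3r + 2)

We claim A(r) = r(r + 1)(2r^2 - 3r + 2) for all r ≥ 1.
Base case (r = 1): A(1) = 2, and the closed form gives 2. They agree.
Inductive step: assume the claim holds for r = j, so A(j) = j(2j^3 - j^2 - j + 2).
Then A(j+1) = A(j) + (8j^3 + 9j^2 + 3j + 2) = (j(2j^3 - j^2 - j + 2)) + (8j^3 + 9j^2 + 3j + 2).
Simplifying, A(j+1) = (j + 1)(j + 2)(2j^2 + j + 1) = (j+1)((j+1) + 1)(2(j+1)^2 - 3(j+1) + 2),
which is the closed form with r = j+1.
This completes the induction.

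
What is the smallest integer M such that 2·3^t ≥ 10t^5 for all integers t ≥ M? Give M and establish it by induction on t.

At t = 13: 3188646 < 3712930, so the inequality fails and M ≥ 14. We prove 2·3^t ≥ 10t^5 for all t ≥ 14.
Base case (t = 14): 2·3^t = 9565938 and 10t^5 = 5378240, so 9565938 ≥ 5378240.
Inductive step: suppose the statement holds for some j ≥ 14, so 2·3^j ≥ 10j^5.
Then 2·3^(j + 1) = 3·(2·3^j) ≥ 3·(10j^5).
Also, for j ≥ 14 we have 3·(10j^5) ≥ 10(j+1)^5, since 3 ≥ (1 + 1/j)^5 for all j ≥ 14.
Combining, 2·3^(j + 1) ≥ 10(j+1)^5.
By induction, the statement is established for all t ≥ 14.
Hence the smallest such M is 14.

M = 14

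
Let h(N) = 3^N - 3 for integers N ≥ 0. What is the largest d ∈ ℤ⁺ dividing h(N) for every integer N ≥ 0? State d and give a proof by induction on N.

d = 2

Computing the first values: h(0) = -2 and h(1) = 0; gcd(-2, 0) = 2, so d ≤ 2.
We prove 2 | 3^N - 3 for all N ≥ 0 by induction on N.
For the base case N = 0: h(0) = -2 = 2·(-1), so 2 | h(0).
Inductive step: suppose the statement holds for some p ≥ 0, i.e. 2 | h(p). Then
h(p+1) = 3^(p+1) - 3 = 3·(3^p - 3) + 6 = 3·h(p) + 6. The first term is divisible by 2 by the inductive hypothesis, and 6 is divisible by 2. Hence 2 | h(p+1).
By the principle of mathematical induction, the result holds for all N ≥ 0.
Therefore the largest such d is 2.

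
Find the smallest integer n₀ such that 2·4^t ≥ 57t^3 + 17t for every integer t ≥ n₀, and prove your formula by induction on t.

At t = 6: 8192 < 12414, so the inequality fails and n₀ ≥ 7. We prove 2·4^t ≥ 57t^3 + 17t for all t ≥ 7.
For the base case t = 7: 2·4^t = 32768 and 57t^3 + 17t = 19670, so 32768 ≥ 19670.
Inductive step: assume the claim holds for t = r, so 2·4^r ≥ 57r^3 + 17r.
Then 2·4^(r + 1) = 4·(2·4^r) ≥ 4·(57r^3 + 17r).
Also, for r ≥ 7 we have 4·(57r^3 + 17r) ≥ 57(r+1)^3 + 17(r+1), since 4·(57r^3 + 17r) − (57(r+1)^3 + 17(r+1)) = 171r^3 - 171r^2 - 120r - 74, which is nonnegative for all r ≥ 7.
Combining, 2·4^(r + 1) ≥ 57(r+1)^3 + 17(r+1).
By induction, the statement is established for all t ≥ 7.
Hence the smallest such n₀ is 7.

n₀ = 7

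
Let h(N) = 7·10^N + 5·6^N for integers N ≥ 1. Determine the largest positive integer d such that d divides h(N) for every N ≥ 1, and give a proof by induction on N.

Computing the first values: h(1) = 100 and h(2) = 880; gcd(100, 880) = 20, so d ≤ 20.
We prove 20 | 7·10^N + 5·6^N for all N ≥ 1 by induction on N.
Base case (N = 1): h(1) = 100 = 20·(5), so 20 | h(1).
Suppose the result is true for N = r, i.e. 20 | h(r). Then
h(r+1) − 10·h(r) = (7·10^(r+1) + 5·6^(r+1)) − 10·(7·10^r + 5·6^r) = (5)·6^r·(6 − 10) = (-20)·6^r. Since 20 | h(r) by the inductive hypothesis, 20 | 10·h(r); and 20 | -20 since -20 = 20·-1. Therefore 20 | h(r+1).
By induction, the statement is established for all N ≥ 1.
Therefore the largest such d is 20.

d = 20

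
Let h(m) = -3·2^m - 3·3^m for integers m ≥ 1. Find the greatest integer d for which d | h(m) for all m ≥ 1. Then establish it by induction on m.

Computing the first values: h(1) = -15 and h(2) = -39; gcd(-15, -39) = 3, so d ≤ 3.
We prove 3 | -3·2^m - 3·3^m for all m ≥ 1 by induction on m.
For the base case m = 1: h(1) = -15 = 3·(-5), so 3 | h(1).
Inductive step: assume the claim holds for m = k, i.e. 3 | h(k). Then
h(k+1) − 3·h(k) = (-3·2^(k+1) - 3·3^(k+1)) − 3·(-3·2^k - 3·3^k) = (-3)·2^k·(2 − 3) = (3)·2^k. Since 3 | h(k) by the inductive hypothesis, 3 | 3·h(k); and 3 | 3 since 3 = 3·1. Therefore 3 | h(k+1).
Hence, by induction on m, the claim holds for every m ≥ 1.
Therefore the largest such d is 3.

d = 3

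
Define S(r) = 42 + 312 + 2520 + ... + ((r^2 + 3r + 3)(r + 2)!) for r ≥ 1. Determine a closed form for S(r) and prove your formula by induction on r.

We claim S(r) = (r + 1)(r + 3)! - 6 for all r ≥ 1.
Base step (r = 1): S(1) = 42, and the closed form gives 42. They agree.
For the inductive step, assume it holds for an arbitrary m ≥ 1, so S(m) = (m + 1)(m + 3)! - 6.
Then S(m+1) = S(m) + ((m^2 + 5m + 7)(m + 3)!) = ((m + 1)(m + 3)! - 6) + ((m^2 + 5m + 7)(m + 3)!).
Simplifying, S(m+1) = ((m+1) + 1)((m+1) + 3)! - 6,
which is the closed form with r = m+1.
Hence, by induction on r, the claim holds for every r ≥ 1.

S(r) = (r + 1)(r + 3)! - 6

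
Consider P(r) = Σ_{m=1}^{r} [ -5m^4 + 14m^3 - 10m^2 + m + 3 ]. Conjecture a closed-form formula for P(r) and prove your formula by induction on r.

We claim P(r) = -r(r - 2)(r^3 + r^2 + 1) for all r ≥ 1.
When r = 1: P(1) = 3, and the closed form gives 3. They agree.
Inductive step: suppose the statement holds for some m ≥ 1, so P(m) = m(-m^4 + m^3 + 2m^2 - m + 2).
Then P(m+1) = P(m) + (-5m^4 - 6m^3 + 2m^2 + 3m + 3) = (m(-m^4 + m^3 + 2m^2 - m + 2)) + (-5m^4 - 6m^3 + 2m^2 + 3m + 3).
Simplifying, P(m+1) = -(m - 1)(m + 1)(m^3 + 4m^2 + 5m + 3) = -(m+1)((m+1) - 2)((m+1)^3 + (m+1)^2 + 1),
which is the closed form with r = m+1.
By induction, the statement is established for all r ≥ 1.

P(r) = -r(r - 2)(r^3 + r^2 + 1)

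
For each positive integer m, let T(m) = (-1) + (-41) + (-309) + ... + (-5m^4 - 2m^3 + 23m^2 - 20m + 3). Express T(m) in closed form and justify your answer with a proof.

We claim T(m) = -m(m^4 + 3m^3 - 5m^2 - m + 3) for all m ≥ 1.
Base step (m = 1): T(1) = -1, and the closed form gives -1. They agree.
Inductive step: suppose the statement holds for some k ≥ 1, so T(k) = k(-k^4 - 3k^3 + 5k^2 + k - 3).
Then T(k+1) = T(k) + (-5k^4 - 22k^3 - 13k^2 - 1) = (k(-k^4 - 3k^3 + 5k^2 + k - 3)) + (-5k^4 - 22k^3 - 13k^2 - 1).
Simplifying, T(k+1) = -(k + 1)(k^4 + 7k^3 + 10k^2 + 2k + 1) = -(k+1)((k+1)^4 + 3(k+1)^3 - 5(k+1)^2 - (k+1) + 3),
which is the closed form with m = k+1.
Hence, by induction on m, the claim holds for every m ≥ 1.

T(m) = -m(m^4 + 3m^3 - 5m^2 - m + 3)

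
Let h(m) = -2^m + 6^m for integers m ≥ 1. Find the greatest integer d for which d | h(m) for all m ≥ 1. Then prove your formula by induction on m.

Computing the first values: h(1) = 4 and h(2) = 32; gcd(4, 32) = 4, so d ≤ 4.
We prove 4 | -2^m + 6^m for all m ≥ 1 by induction on m.
For the base case m = 1: h(1) = 4 = 4·(1), so 4 | h(1).
Inductive step: suppose the statement holds for some i ≥ 1, i.e. 4 | h(i). Then
6^{i+1} − 2^{i+1} = 6·6^i − 2·2^i = 6·(6^i − 2^i) + (4)·2^i. The first term is divisible by 4 by the inductive hypothesis, and the second term (4)·2^i is divisible by 4 since 4 | 4. Hence 4 | h(i+1).
By induction, the statement is established for all m ≥ 1.
Therefore the largest such d is 4.

d = 4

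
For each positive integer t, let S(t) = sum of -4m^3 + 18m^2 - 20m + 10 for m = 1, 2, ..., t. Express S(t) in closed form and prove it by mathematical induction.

We claim S(t) = -t(t^3 - 4t^2 + 2t - 3) for all t ≥ 1.
Base step (t = 1): S(1) = 4, and the closed form gives 4. They agree.
Inductive step: suppose the statement holds for some m ≥ 1, so S(m) = m(-m^3 + 4m^2 - 2m + 3).
Then S(m+1) = S(m) + (-4m^3 + 6m^2 + 4m + 4) = (m(-m^3 + 4m^2 - 2m + 3)) + (-4m^3 + 6m^2 + 4m + 4).
Simplifying, S(m+1) = -(m + 1)(m^3 - m^2 - 3m - 4) = -(m+1)((m+1)^3 - 4(m+1)^2 + 2(m+1) - 3),
which is the closed form with t = m+1.
By induction, the statement is established for all t ≥ 1.

S(t) = -t(t^3 - 4t^2 + 2t - 3)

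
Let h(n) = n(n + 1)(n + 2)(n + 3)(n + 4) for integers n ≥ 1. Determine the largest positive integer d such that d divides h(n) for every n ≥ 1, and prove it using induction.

d = 120

Computing the first values: h(1) = 120 and h(2) = 720; gcd(120, 720) = 120, so d ≤ 120.
We prove 120 | n(n + 1)(n + 2)(n + 3)(n + 4) for all n ≥ 1 by induction on n.
For the base case n = 1: h(1) = 120 = 120·(1), so 120 | h(1).
Inductive step: assume the claim holds for n = r, i.e. 120 | h(r). Then
h(r+1) − h(r) = (r+1)·(r+2)·(r+3)·(r+4)·(r+5) − r·(r+1)·(r+2)·(r+3)·(r+4) = (r+1)·(r+2)·(r+3)·(r+4)·[(r+5) − r] = 5·(r+1)·(r+2)·(r+3)·(r+4). The product of 4 consecutive integers is divisible by (4)! = 24, so h(r+1) − h(r) is divisible by 5·24 = 120. By the inductive hypothesis 120 | h(r), hence 120 | h(r+1).
By induction, the statement is established for all n ≥ 1.
Therefore the largest such d is 120.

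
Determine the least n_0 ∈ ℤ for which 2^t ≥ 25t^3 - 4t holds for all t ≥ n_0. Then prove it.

At t = 16: 65536 < 102336, so the inequality fails and n_0 ≥ 17. We prove 2^t ≥ 25t^3 - 4t for all t ≥ 17.
Base case (t = 17): 2^t = 131072 and 25t^3 - 4t = 122757, so 131072 ≥ 122757.
Inductive step: suppose the statement holds for some i ≥ 17, so 2^i ≥ 25i^3 - 4i.
Then 2^(i + 1) = 2·(2^i) ≥ 2·(25i^3 - 4i).
Also, for i ≥ 17 we have 2·(25i^3 - 4i) ≥ 25(i+1)^3 - 4(i+1), since 2·(25i^3 - 4i) − (25(i+1)^3 - 4(i+1)) = 25i^3 - 75i^2 - 79i - 21, which is nonnegative for all i ≥ 17.
Combining, 2^(i + 1) ≥ 25(i+1)^3 - 4(i+1).
This completes the induction.
Hence the smallest such n_0 is 17.

n_0 = 17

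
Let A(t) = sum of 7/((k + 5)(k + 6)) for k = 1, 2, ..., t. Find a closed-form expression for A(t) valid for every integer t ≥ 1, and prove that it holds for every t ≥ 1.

A(t) = 7t/(6(t + 6))

We claim A(t) = 7t/(6(t + 6)) for all t ≥ 1.
For the base case t = 1: A(1) = 1/6, and the closed form gives 1/6. They agree.
Inductive step: suppose the statement holds for some k ≥ 1, so A(k) = 7k/(6(k + 6)).
Then A(k+1) = A(k) + (7/((k + 6)(k + 7))) = (7k/(6(k + 6))) + (7/((k + 6)(k + 7))).
Simplifying, A(k+1) = 7(k + 1)/(6(k + 7)) = 7(k+1)/(6((k+1) + 6)),
which is the closed form with t = k+1.
Hence, by induction on t, the claim holds for every t ≥ 1.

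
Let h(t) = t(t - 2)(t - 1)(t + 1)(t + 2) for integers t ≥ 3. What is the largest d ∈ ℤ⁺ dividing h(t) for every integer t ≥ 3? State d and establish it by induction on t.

Computing the first values: h(3) = 120 and h(4) = 720; gcd(120, 720) = 120, so d ≤ 120.
We prove 120 | t(t - 2)(t - 1)(t + 1)(t + 2) for all t ≥ 3 by induction on t.
When t = 3: h(3) = 120 = 120·(1), so 120 | h(3).
Inductive step: assume the claim holds for t = r, i.e. 120 | h(r). Then
h(r+1) − h(r) = (r-1)·r·(r+1)·(r+2)·(r+3) − (r-2)·(r-1)·r·(r+1)·(r+2) = (r-1)·r·(r+1)·(r+2)·[(r+3) − (r-2)] = 5·(r-1)·r·(r+1)·(r+2). The product of 4 consecutive integers is divisible by (4)! = 24, so h(r+1) − h(r) is divisible by 5·24 = 120. By the inductive hypothesis 120 | h(r), hence 120 | h(r+1).
Hence, by induction on t, the claim holds for every t ≥ 3.
Therefore the largest such d is 120.

d = 120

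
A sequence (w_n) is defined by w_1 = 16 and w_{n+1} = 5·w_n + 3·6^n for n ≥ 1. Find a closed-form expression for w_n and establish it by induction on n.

Computing the first terms: w_1 = 16, w_2 = 98, w_3 = 598. This suggests w_n = -2·5^(n - 1) + 3·6^n.
For the base case n = 1: the formula gives 16 = 16 = w_1.
For the inductive step, assume it holds for an arbitrary m ≥ 1, so w_m = -2·5^(m - 1) + 3·6^m.
Then w_{m+1} = 5·w_m + 3·6^m = 5·(-2·5^(m - 1) + 3·6^m) + 3·6^m = -2·5^m + 3·6^(m + 1) = -2·5^((m+1) - 1) + 3·6^(m+1),
which is the claimed formula at n = m+1.
By the principle of mathematical induction, the result holds for all n ≥ 1.

w_n = -2·5^(n - 1) + 3·6^n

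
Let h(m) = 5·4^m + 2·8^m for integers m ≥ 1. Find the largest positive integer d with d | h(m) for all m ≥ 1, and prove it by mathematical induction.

d = 4

Computing the first values: h(1) = 36 and h(2) = 208; gcd(36, 208) = 4, so d ≤ 4.
We prove 4 | 5·4^m + 2·8^m for all m ≥ 1 by induction on m.
For the base case m = 1: h(1) = 36 = 4·(9), so 4 | h(1).
For the inductive step, assume it holds for an arbitrary i ≥ 1, i.e. 4 | h(i). Then
h(i+1) − 8·h(i) = (5·4^(i+1) + 2·8^(i+1)) − 8·(5·4^i + 2·8^i) = (5)·4^i·(4 − 8) = (-20)·4^i. Since 4 | h(i) by the inductive hypothesis, 4 | 8·h(i); and 4 | -20 since -20 = 4·-5. Therefore 4 | h(i+1).
By the principle of mathematical induction, the result holds for all m ≥ 1.
Therefore the largest such d is 4.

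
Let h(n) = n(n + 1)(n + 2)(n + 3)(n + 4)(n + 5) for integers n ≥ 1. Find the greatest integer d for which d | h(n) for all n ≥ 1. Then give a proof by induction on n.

d = 720

Computing the first values: h(1) = 720 and h(2) = 5040; gcd(720, 5040) = 720, so d ≤ 720.
We prove 720 | n(n + 1)(n + 2)(n + 3)(n + 4)(n + 5) for all n ≥ 1 by induction on n.
For the base case n = 1: h(1) = 720 = 720·(1), so 720 | h(1).
Suppose the result is true for n = p, i.e. 720 | h(p). Then
h(p+1) − h(p) = (p+1)·(p+2)·(p+3)·(p+4)·(p+5)·(p+6) − p·(p+1)·(p+2)·(p+3)·(p+4)·(p+5) = (p+1)·(p+2)·(p+3)·(p+4)·(p+5)·[(p+6) − p] = 6·(p+1)·(p+2)·(p+3)·(p+4)·(p+5). The product of 5 consecutive integers is divisible by (5)! = 120, so h(p+1) − h(p) is divisible by 6·120 = 720. By the inductive hypothesis 720 | h(p), hence 720 | h(p+1).
By the principle of mathematical induction, the result holds for all n ≥ 1.
Therefore the largest such d is 720.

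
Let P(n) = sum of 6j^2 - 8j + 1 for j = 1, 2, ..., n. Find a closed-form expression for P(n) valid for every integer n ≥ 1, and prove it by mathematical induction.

P(n) = n(2n^2 - n - 2)

We claim P(n) = n(2n^2 - n - 2) for all n ≥ 1.
Base case (n = 1): P(1) = -1, and the closed form gives -1. They agree.
For the inductive step, assume it holds for an arbitrary j ≥ 1, so P(j) = j(2j^2 - j - 2).
Then P(j+1) = P(j) + (6j^2 + 4j - 1) = (j(2j^2 - j - 2)) + (6j^2 + 4j - 1).
Simplifying, P(j+1) = (j + 1)(2j^2 + 3j - 1) = (j+1)(2(j+1)^2 - (j+1) - 2),
which is the closed form with n = j+1.
By induction, the statement is established for all n ≥ 1.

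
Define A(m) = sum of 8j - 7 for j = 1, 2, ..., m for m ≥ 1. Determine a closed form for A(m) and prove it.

We claim A(m) = m(4m - 3) for all m ≥ 1.
Base case (m = 1): A(1) = 1, and the closed form gives 1. They agree.
Suppose the result is true for m = j, so A(j) = j(4j - 3).
Then A(j+1) = A(j) + (8j + 1) = (j(4j - 3)) + (8j + 1).
Simplifying, A(j+1) = (j + 1)(4j + 1) = (j+1)(4(j+1) - 3),
which is the closed form with m = j+1.
By the principle of mathematical induction, the result holds for all m ≥ 1.

A(m) = m(4m - 3)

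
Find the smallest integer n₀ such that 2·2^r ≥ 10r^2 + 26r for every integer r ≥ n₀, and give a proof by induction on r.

n₀ = 10

At r = 9: 1024 < 1044, so the inequality fails and n₀ ≥ 10. We prove 2·2^r ≥ 10r^2 + 26r for all r ≥ 10.
When r = 10: 2·2^r = 2048 and 10r^2 + 26r = 1260, so 2048 ≥ 1260.
Suppose the result is true for r = k, so 2·2^k ≥ 10k^2 + 26k.
Then 2·2^(k + 1) = 2·(2·2^k) ≥ 2·(10k^2 + 26k).
Also, for k ≥ 10 we have 2·(10k^2 + 26k) ≥ 10(k+1)^2 + 26(k+1), since 2·(10k^2 + 26k) − (10(k+1)^2 + 26(k+1)) = 10k^2 + 6k - 36, which is nonnegative for all k ≥ 10.
Combining, 2·2^(k + 1) ≥ 10(k+1)^2 + 26(k+1).
This completes the induction.
Hence the smallest such n₀ is 10.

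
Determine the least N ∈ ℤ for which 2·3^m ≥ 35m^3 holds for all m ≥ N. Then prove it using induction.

At m = 8: 13122 < 17920, so the inequality fails and N ≥ 9. We prove 2·3^m ≥ 35m^3 for all m ≥ 9.
When m = 9: 2·3^m = 39366 and 35m^3 = 25515, so 39366 ≥ 25515.
Suppose the result is true for m = i, so 2·3^i ≥ 35i^3.
Then 2·3^(i + 1) = 3·(2·3^i) ≥ 3·(35i^3).
Also, for i ≥ 9 we have 3·(35i^3) ≥ 35(i+1)^3, since 3 ≥ (1 + 1/i)^3 for all i ≥ 9.
Combining, 2·3^(i + 1) ≥ 35(i+1)^3.
Hence, by induction on m, the claim holds for every m ≥ 9.
Hence the smallest such N is 9.

N = 9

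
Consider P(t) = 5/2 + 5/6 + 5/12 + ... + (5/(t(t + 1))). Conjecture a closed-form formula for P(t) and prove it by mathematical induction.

We claim P(t) = 5t/(t + 1) for all t ≥ 1.
When t = 1: P(1) = 5/2, and the closed form gives 5/2. They agree.
For the inductive step, assume it holds for an arbitrary p ≥ 1, so P(p) = 5p/(p + 1).
Then P(p+1) = P(p) + (5/((p + 1)(p + 2))) = (5p/(p + 1)) + (5/((p + 1)(p + 2))).
Simplifying, P(p+1) = 5(p + 1)/(p + 2) = 5(p+1)/((p+1) + 1),
which is the closed form with t = p+1.
By the principle of mathematical induction, the result holds for all t ≥ 1.

P(t) = 5t/(t + 1)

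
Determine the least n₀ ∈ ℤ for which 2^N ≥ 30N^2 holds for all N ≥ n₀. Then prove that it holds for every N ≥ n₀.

At N = 12: 4096 < 4320, so the inequality fails and n₀ ≥ 13. We prove 2^N ≥ 30N^2 for all N ≥ 13.
Base case (N = 13): 2^N = 8192 and 30N^2 = 5070, so 8192 ≥ 5070.
Suppose the result is true for N = r, so 2^r ≥ 30r^2.
Then 2^(r + 1) = 2·(2^r) ≥ 2·(30r^2).
Also, for r ≥ 13 we have 2·(30r^2) ≥ 30(r+1)^2, since 2 ≥ (1 + 1/r)^2 for all r ≥ 13.
Combining, 2^(r + 1) ≥ 30(r+1)^2.
This completes the induction.
Hence the smallest such n₀ is 13.

n₀ = 13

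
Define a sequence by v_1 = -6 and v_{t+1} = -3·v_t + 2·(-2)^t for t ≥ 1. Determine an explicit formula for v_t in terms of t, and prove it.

Computing the first terms: v_1 = -6, v_2 = 14, v_3 = -34. This suggests v_t = -(-2)^(t + 1) - 2(-3)^(t - 1).
For the base case t = 1: the formula gives -6 = -6 = v_1.
Inductive step: suppose the statement holds for some k ≥ 1, so v_k = -(-2)^(k + 1) - 2(-3)^(k - 1).
Then v_{k+1} = -3·v_k + 2·(-2)^k = -3·(-(-2)^(k + 1) - 2(-3)^(k - 1)) + 2·(-2)^k = -(-2)^(k + 2) - 2(-3)^k = -(-2)^((k+1) + 1) - 2(-3)^((k+1) - 1),
which is the claimed formula at t = k+1.
By induction, the statement is established for all t ≥ 1.

v_t = -(-2)^(t + 1) - 2(-3)^(t - 1)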